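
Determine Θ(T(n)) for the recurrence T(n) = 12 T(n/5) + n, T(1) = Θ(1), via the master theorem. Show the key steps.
T(n) = Θ(n^(log_5 12))

Master theorem: compare f(n) = n to n^(log_5 12) where log_5 12 ≈ 1.544. Since 1 < log_5 12, we have f(n) = O(n^(log_5 12 − ε)) for some ε > 0 — Case 1. Hence T(n) = Θ(n^(log_5 12)).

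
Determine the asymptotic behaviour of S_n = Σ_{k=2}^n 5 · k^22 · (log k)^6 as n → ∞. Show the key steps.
S_n ~ 5 · n^23 · (log n)^6 / 23

By integral comparison, S_n = ∫_1^n 5 · x^22 · (log x)^6 dx + O(n^22 · (log n)^6). For the integral, the leading term of ∫_1^n x^22 (log x)^6 dx is n^23/23 · (log n)^6 (by repeated integration by parts; each step lowers the log-exponent and produces a relatively O(1/log n) correction). Hence S_n ~ 5 · n^23 · (log n)^6 / 23.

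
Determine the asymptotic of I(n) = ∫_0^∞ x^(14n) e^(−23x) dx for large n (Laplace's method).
I(n) ~ (sqrt(2π·14n) / 23) · (14n/(23e))^(14n)

Write the integrand as exp(14n ln x − 23x) and set f(x) = 14n ln x − 23x. Then f'(x) = 14n/x − 23 = 0 at x* = 14n/23, and f''(x*) = −14n/x*^2 = −23^2/(14n). Laplace's method (interior maximum) gives
  I(n) ~ e^(f(x*)) · sqrt(2π / |f''(x*)|)
        = exp(14n ln(14n/23) − 14n) · sqrt(2π · 14n / 23^2)
        = (14n/23)^(14n) e^(−14n) · sqrt(2π·14n) / 23
        = (sqrt(2π·14n) / 23) · (14n/(23e))^(14n).
This matches Γ(14n+1)/23^(14n+1) with Stirling applied to Γ.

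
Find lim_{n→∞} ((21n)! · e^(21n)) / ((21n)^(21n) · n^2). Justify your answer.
lim = 0

Stirling: (21n)! ~ sqrt(2π·21n) · (21n/e)^(21n). Hence
  (21n)! · e^(21n) / (21n)^(21n) ~ sqrt(2π·21n).
Dividing by n^2: sqrt(2π·21n) / n^2 = sqrt(2π·21) · n^((1−4)/2), so the expression behaves like sqrt(2π·21) · n^((1−4)/2) → 0.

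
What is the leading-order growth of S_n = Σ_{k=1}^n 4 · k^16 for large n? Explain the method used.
S_n ~ 4 · n^17 / 17

By integral comparison (Euler-Maclaurin), Σ_{k=1}^n 4 · k^16 = 4 · ∫_0^n x^16 dx + O(n^16) = 4 · n^17/17 + O(n^16). (Equivalently, Faulhaber's formula gives the same leading term.)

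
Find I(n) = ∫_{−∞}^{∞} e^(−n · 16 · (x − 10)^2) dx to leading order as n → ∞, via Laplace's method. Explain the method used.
I(n) = sqrt(π/(16n))

Here φ(x) = 16 · (x − 10)^2 has its unique minimum at x* = 10 with φ(x*) = 0 and φ''(x*) = 32. Laplace's method gives
  I(n) ~ e^(−n φ(x*)) · sqrt(2π / (n · φ''(x*))) = sqrt(2π / (32n)) = sqrt(π/(16n)).
This is exact: substituting u = (x − 10)·sqrt(16n) gives I(n) = (1/sqrt(16n)) ∫_{−∞}^{∞} e^(−u^2) du = sqrt(π/(16n)).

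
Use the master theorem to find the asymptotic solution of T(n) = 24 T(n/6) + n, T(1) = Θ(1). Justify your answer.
T(n) = Θ(n^(log_6 24))

Master theorem: compare f(n) = n to n^(log_6 24) where log_6 24 ≈ 1.774. Since 1 < log_6 24, we have f(n) = O(n^(log_6 24 − ε)) for some ε > 0 — Case 1. Hence T(n) = Θ(n^(log_6 24)).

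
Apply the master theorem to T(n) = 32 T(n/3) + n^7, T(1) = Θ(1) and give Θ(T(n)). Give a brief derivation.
T(n) = Θ(n^7)

log_3 32 ≈ 3.155. f(n) = n^7 dominates n^(log_3 32) since 7 > 3.155, and the regularity condition a·f(n/b) = 32·(n/3)^7 = (32/2187)·n^7 ≤ c·f(n) holds with c = 32/2187 ≈ 0.0146 < 1. So this is Case 3: T(n) = Θ(f(n)) = Θ(n^7).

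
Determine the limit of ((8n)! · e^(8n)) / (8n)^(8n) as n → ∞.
lim = ∞

Stirling: (8n)! ~ sqrt(2π·8n) · (8n/e)^(8n). Hence
  (8n)! · e^(8n) / (8n)^(8n) ~ sqrt(2π·8n) = sqrt(2π·8) · sqrt(n) → ∞.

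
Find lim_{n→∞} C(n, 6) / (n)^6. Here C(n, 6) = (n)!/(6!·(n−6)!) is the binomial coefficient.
lim = 1/6! = 1/720

With N = n → ∞: C(N, 6) / N^6 = [N(N−1)…(N−5)] / (6! · N^6) = (1/6!) · 1 · (1 − 1/n) · … · (1 − 5/n). Each factor → 1 as N → ∞, so the limit is 1/6! = 1/720.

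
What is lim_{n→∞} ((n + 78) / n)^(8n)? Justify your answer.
lim = e^624

Rewrite as (1 + 78/n)^(8n). By the standard limit (1 + x/n)^n → e^x, we have (1 + 78/n)^n → e^78, and raising to the 8th power gives e^624.
More precisely, ln[(1 + 78/n)^(8n)] = 8n · ln(1 + 78/n) = 8n · (78/n + O(1/n^2)) = 624 + O(1/n) → 624.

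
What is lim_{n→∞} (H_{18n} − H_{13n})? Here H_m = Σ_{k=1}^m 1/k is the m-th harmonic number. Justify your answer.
lim = ln(18/13)

Euler-Maclaurin gives H_m = ln m + γ + 1/(2m) + O(1/m^2). The γ and O(1/m) terms cancel in the difference:
  H_{18n} − H_{13n} = ln(18n) − ln(13n) + O(1/n) = ln(18/13) + O(1/n).
Hence the limit is ln(18/13).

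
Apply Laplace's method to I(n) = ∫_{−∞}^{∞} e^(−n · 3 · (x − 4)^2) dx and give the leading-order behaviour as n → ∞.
I(n) = sqrt(π/(3n))

Here φ(x) = 3 · (x − 4)^2 has its unique minimum at x* = 4 with φ(x*) = 0 and φ''(x*) = 6. Laplace's method gives
  I(n) ~ e^(−n φ(x*)) · sqrt(2π / (n · φ''(x*))) = sqrt(2π / (6n)) = sqrt(π/(3n)).
This is exact: substituting u = (x − 4)·sqrt(3n) gives I(n) = (1/sqrt(3n)) ∫_{−∞}^{∞} e^(−u^2) du = sqrt(π/(3n)).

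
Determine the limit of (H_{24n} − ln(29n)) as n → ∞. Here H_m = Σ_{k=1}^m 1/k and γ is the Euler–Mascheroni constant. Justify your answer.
lim = ln(24/29) + γ

By Euler-Maclaurin, H_m = ln m + γ + O(1/m). So
  H_{24n} − ln(29n) = ln(24n) + γ − ln(29n) + O(1/n)
                       = ln(24/29) + γ + O(1/n).
Hence the limit is ln(24/29) + γ.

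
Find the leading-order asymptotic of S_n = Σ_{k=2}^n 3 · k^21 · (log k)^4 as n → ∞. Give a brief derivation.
S_n ~ 3 · n^22 · (log n)^4 / 22

By integral comparison, S_n = ∫_1^n 3 · x^21 · (log x)^4 dx + O(n^21 · (log n)^4). For the integral, the leading term of ∫_1^n x^21 (log x)^4 dx is n^22/22 · (log n)^4 (by repeated integration by parts; each step lowers the log-exponent and produces a relatively O(1/log n) correction). Hence S_n ~ 3 · n^22 · (log n)^4 / 22.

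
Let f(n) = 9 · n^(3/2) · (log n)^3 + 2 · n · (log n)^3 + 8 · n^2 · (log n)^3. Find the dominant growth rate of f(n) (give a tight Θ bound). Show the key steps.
f(n) ∈ Θ(n^2 · (log n)^3)

Compare the terms by growth order. For large n, n^a · (log n)^b dominates n^a' · (log n)^b' iff a > a', or (a = a' and b > b'). Ranking the 3 terms shows the dominant one is 8 · n^2 · (log n)^3. Hence f(n) ∈ Θ(n^2 · (log n)^3).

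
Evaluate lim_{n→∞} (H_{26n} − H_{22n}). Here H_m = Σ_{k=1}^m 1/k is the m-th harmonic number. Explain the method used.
lim = ln(26/22) = ln(13/11)

Euler-Maclaurin gives H_m = ln m + γ + 1/(2m) + O(1/m^2). The γ and O(1/m) terms cancel in the difference:
  H_{26n} − H_{22n} = ln(26n) − ln(22n) + O(1/n) = ln(26/22) + O(1/n).
Hence the limit is ln(26/22) = ln(13/11).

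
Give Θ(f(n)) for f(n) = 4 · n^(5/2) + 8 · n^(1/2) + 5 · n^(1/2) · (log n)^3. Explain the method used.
f(n) ∈ Θ(n^(5/2))

Compare the terms by growth order. For large n, n^a · (log n)^b dominates n^a' · (log n)^b' iff a > a', or (a = a' and b > b'). Ranking the 3 terms shows the dominant one is 4 · n^(5/2). Hence f(n) ∈ Θ(n^(5/2)).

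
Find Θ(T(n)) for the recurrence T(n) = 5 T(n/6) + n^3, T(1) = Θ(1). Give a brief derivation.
T(n) = Θ(n^3)

log_6 5 ≈ 0.898. f(n) = n^3 dominates n^(log_6 5) since 3 > 0.898, and the regularity condition a·f(n/b) = 5·(n/6)^3 = (5/216)·n^3 ≤ c·f(n) holds with c = 5/216 ≈ 0.0231 < 1. So this is Case 3: T(n) = Θ(f(n)) = Θ(n^3).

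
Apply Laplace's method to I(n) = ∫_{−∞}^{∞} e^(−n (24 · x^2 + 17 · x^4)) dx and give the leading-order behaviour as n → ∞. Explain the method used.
I(n) ~ sqrt(π/(24n))

φ(x) = 24 · x^2 + 17 · x^4 has its unique global minimum at x* = 0 (since φ'(x) = 48x + 68x^3 = 0 only at x = 0 for real x with both coefficients positive, and φ → ∞ as |x| → ∞). At x* = 0, φ(0) = 0 and φ''(0) = 48. Laplace's method then gives
  I(n) ~ sqrt(2π / (n · φ''(0))) · e^(−n φ(0)) = sqrt(2π / (48n)) = sqrt(π/(24n)).
The 17 · x^4 term contributes only at subleading order (an O(1/n) relative correction).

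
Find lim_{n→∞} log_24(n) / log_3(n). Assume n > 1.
lim = ln(3) / ln(24) = log_24(3)

Change of base: log_24(n) = ln n / ln 24 and log_3(n) = ln n / ln 3. The ratio is (ln n / ln 24) · (ln 3 / ln n) = ln 3 / ln 24, a constant independent of n. So the limit is ln 3 / ln 24 = log_24(3).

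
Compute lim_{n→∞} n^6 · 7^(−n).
lim = 0

Exponentials with base > 1 dominate every fixed polynomial: for any fixed c, n^c / 7^n → 0 as n → ∞ (e.g. by the ratio test, or by writing 7^n = e^(n ln 7) and noting e^(n ln 7) / n^c → ∞). Hence n^6 · 7^(−n) = n^6 / 7^n → 0.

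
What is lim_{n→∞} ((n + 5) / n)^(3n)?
lim = e^15

Rewrite as (1 + 5/n)^(3n). By the standard limit (1 + x/n)^n → e^x, we have (1 + 5/n)^n → e^5, and raising to the 3rd power gives e^15.
More precisely, ln[(1 + 5/n)^(3n)] = 3n · ln(1 + 5/n) = 3n · (5/n + O(1/n^2)) = 15 + O(1/n) → 15.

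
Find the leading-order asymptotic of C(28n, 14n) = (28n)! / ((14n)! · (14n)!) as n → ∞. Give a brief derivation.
C(28n, 14n) ~ (4)^(14n) · sqrt(1/(π·14n))

Write N = 14n. Apply Stirling to each factorial:
  (2N)! ~ sqrt(2π·2N) · (2N/e)^(2N),
  N! ~ sqrt(2π N) · (N/e)^N,
  (1N)! ~ sqrt(2π·1N) · (1N/e)^(1N).
The exponential factors combine to (2N)^(2N) / (N^N · (1N)^(1N)) = 2^(2N)/1^(1N) = (2^2/1^1)^N = (4)^N.
The square-root prefactors combine to sqrt(2π·2N) / (sqrt(2π N)·sqrt(2π·1N)) = sqrt(2 / (2π·1·N)) = sqrt(1/(π·14n)).
Substituting N = 14n: C(28n, 14n) ~ (4)^(14n) · sqrt(1/(π·14n)).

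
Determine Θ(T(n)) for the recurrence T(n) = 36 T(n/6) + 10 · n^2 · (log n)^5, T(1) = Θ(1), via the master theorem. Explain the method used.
T(n) = Θ(n^2 · (log n)^6)

Here log_6 36 = 2 and f(n) = 10 · n^2 · (log n)^5 = Θ(n^(log_6 36) · (log n)^5). This is the extended Case 2 of the master theorem (f matches the critical exponent up to log factors), giving T(n) = Θ(n^(log_6 36) · (log n)^(5+1)) = Θ(n^2 · (log n)^6).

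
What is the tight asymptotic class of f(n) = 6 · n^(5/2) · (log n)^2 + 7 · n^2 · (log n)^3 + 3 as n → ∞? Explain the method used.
f(n) ∈ Θ(n^(5/2) · (log n)^2)

Compare the terms by growth order. For large n, n^a · (log n)^b dominates n^a' · (log n)^b' iff a > a', or (a = a' and b > b'). Ranking the 3 terms shows the dominant one is 6 · n^(5/2) · (log n)^2. Hence f(n) ∈ Θ(n^(5/2) · (log n)^2).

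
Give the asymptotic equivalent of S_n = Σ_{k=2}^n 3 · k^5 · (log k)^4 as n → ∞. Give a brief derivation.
S_n ~ n^6 · (log n)^4 / 2

By integral comparison, S_n = ∫_1^n 3 · x^5 · (log x)^4 dx + O(n^5 · (log n)^4). For the integral, the leading term of ∫_1^n x^5 (log x)^4 dx is n^6/6 · (log n)^4 (by repeated integration by parts; each step lowers the log-exponent and produces a relatively O(1/log n) correction). Hence S_n ~ n^6 · (log n)^4 / 2.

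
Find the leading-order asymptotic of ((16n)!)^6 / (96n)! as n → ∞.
((16n)!)^6/(96n)! ~ ((2π·16n)^(5/2) / sqrt(6)) · 6^(−6·16n)  →  0

Write N = 16n. Stirling: N! ~ sqrt(2π N)(N/e)^N and (6N)! ~ sqrt(2π·6N)·(6N/e)^(6N).
  (N!)^6/(6N)! ~ (2π N)^(6/2) (N/e)^(6N) / [sqrt(2π·6N) (6N/e)^(6N)]
     = (2π N)^(6/2) / sqrt(2π·6N) · (N/(6N))^(6N)
     = (2π N)^((6−1)/2) / sqrt(6) · 6^(−6N).
Since 6^6 > 1, the factor 6^(−6N) decays exponentially, so the ratio → 0. Substituting N = 16n gives the stated form.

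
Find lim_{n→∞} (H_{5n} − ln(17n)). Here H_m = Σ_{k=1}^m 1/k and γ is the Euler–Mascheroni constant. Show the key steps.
lim = ln(5/17) + γ

By Euler-Maclaurin, H_m = ln m + γ + O(1/m). So
  H_{5n} − ln(17n) = ln(5n) + γ − ln(17n) + O(1/n)
                       = ln(5/17) + γ + O(1/n).
Hence the limit is ln(5/17) + γ.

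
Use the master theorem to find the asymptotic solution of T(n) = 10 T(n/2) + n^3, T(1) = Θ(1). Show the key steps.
T(n) = Θ(n^(log_2 10))

Master theorem: compare f(n) = n^3 to n^(log_2 10) where log_2 10 ≈ 3.322. Since 3 < log_2 10, we have f(n) = O(n^(log_2 10 − ε)) for some ε > 0 — Case 1. Hence T(n) = Θ(n^(log_2 10)).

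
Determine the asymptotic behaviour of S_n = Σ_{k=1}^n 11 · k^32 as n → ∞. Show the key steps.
S_n ~ n^33 / 3

By integral comparison (Euler-Maclaurin), Σ_{k=1}^n 11 · k^32 = 11 · ∫_0^n x^32 dx + O(n^32) = 11 · n^33/33 = n^33 / 3 + O(n^32). (Equivalently, Faulhaber's formula gives the same leading term.)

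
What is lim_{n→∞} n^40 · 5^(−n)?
lim = 0

Exponentials with base > 1 dominate every fixed polynomial: for any fixed c, n^c / 5^n → 0 as n → ∞ (e.g. by the ratio test, or by writing 5^n = e^(n ln 5) and noting e^(n ln 5) / n^c → ∞). Hence n^40 · 5^(−n) = n^40 / 5^n → 0.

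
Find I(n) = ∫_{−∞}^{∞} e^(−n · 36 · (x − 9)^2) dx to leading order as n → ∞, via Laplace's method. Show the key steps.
I(n) = sqrt(π/(36n))

Here φ(x) = 36 · (x − 9)^2 has its unique minimum at x* = 9 with φ(x*) = 0 and φ''(x*) = 72. Laplace's method gives
  I(n) ~ e^(−n φ(x*)) · sqrt(2π / (n · φ''(x*))) = sqrt(2π / (72n)) = sqrt(π/(36n)).
This is exact: substituting u = (x − 9)·sqrt(36n) gives I(n) = (1/sqrt(36n)) ∫_{−∞}^{∞} e^(−u^2) du = sqrt(π/(36n)).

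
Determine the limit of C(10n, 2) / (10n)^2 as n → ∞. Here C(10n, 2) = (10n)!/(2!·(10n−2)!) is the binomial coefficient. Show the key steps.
lim = 1/2! = 1/2

With N = 10n → ∞: C(N, 2) / N^2 = [N(N−1)…(N−1)] / (2! · N^2) = (1/2!) · 1 · (1 − 1/(10n)). Each factor → 1 as N → ∞, so the limit is 1/2! = 1/2.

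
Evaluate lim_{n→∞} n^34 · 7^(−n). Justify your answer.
lim = 0

Exponentials with base > 1 dominate every fixed polynomial: for any fixed c, n^c / 7^n → 0 as n → ∞ (e.g. by the ratio test, or by writing 7^n = e^(n ln 7) and noting e^(n ln 7) / n^c → ∞). Hence n^34 · 7^(−n) = n^34 / 7^n → 0.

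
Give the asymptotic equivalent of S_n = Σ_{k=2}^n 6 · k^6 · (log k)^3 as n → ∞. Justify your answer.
S_n ~ 6 · n^7 · (log n)^3 / 7

By integral comparison, S_n = ∫_1^n 6 · x^6 · (log x)^3 dx + O(n^6 · (log n)^3). For the integral, the leading term of ∫_1^n x^6 (log x)^3 dx is n^7/7 · (log n)^3 (by repeated integration by parts; each step lowers the log-exponent and produces a relatively O(1/log n) correction). Hence S_n ~ 6 · n^7 · (log n)^3 / 7.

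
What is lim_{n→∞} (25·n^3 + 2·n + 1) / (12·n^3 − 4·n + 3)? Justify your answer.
lim = 25/12

For large n the leading n^3 terms dominate both numerator and denominator. Dividing top and bottom by n^3, every other term tends to 0, leaving 25/12.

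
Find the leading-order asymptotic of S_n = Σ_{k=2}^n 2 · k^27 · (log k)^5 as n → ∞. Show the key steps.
S_n ~ n^28 · (log n)^5 / 14

By integral comparison, S_n = ∫_1^n 2 · x^27 · (log x)^5 dx + O(n^27 · (log n)^5). For the integral, the leading term of ∫_1^n x^27 (log x)^5 dx is n^28/28 · (log n)^5 (by repeated integration by parts; each step lowers the log-exponent and produces a relatively O(1/log n) correction). Hence S_n ~ n^28 · (log n)^5 / 14.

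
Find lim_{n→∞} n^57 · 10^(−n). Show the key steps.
lim = 0

Exponentials with base > 1 dominate every fixed polynomial: for any fixed c, n^c / 10^n → 0 as n → ∞ (e.g. by the ratio test, or by writing 10^n = e^(n ln 10) and noting e^(n ln 10) / n^c → ∞). Hence n^57 · 10^(−n) = n^57 / 10^n → 0.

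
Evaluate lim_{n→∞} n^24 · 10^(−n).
lim = 0

Exponentials with base > 1 dominate every fixed polynomial: for any fixed c, n^c / 10^n → 0 as n → ∞ (e.g. by the ratio test, or by writing 10^n = e^(n ln 10) and noting e^(n ln 10) / n^c → ∞). Hence n^24 · 10^(−n) = n^24 / 10^n → 0.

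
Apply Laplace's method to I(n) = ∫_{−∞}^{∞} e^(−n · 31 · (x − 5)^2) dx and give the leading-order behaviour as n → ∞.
I(n) = sqrt(π/(31n))

Here φ(x) = 31 · (x − 5)^2 has its unique minimum at x* = 5 with φ(x*) = 0 and φ''(x*) = 62. Laplace's method gives
  I(n) ~ e^(−n φ(x*)) · sqrt(2π / (n · φ''(x*))) = sqrt(2π / (62n)) = sqrt(π/(31n)).
This is exact: substituting u = (x − 5)·sqrt(31n) gives I(n) = (1/sqrt(31n)) ∫_{−∞}^{∞} e^(−u^2) du = sqrt(π/(31n)).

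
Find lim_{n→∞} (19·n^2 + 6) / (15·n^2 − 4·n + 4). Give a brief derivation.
lim = 19/15

For large n the leading n^2 terms dominate both numerator and denominator. Dividing top and bottom by n^2, every other term tends to 0, leaving 19/15.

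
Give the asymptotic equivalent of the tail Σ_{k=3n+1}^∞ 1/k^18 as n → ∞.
Σ_{k>3n} 1/k^18 ~ 1/(17 · (3n)^17)

Compare to the integral: ∫_{3n}^∞ x^(−18) dx = [−x^(−17)/17]_{3n}^∞ = 1/((18−1)·(3n)^17). Euler-Maclaurin then gives
  Σ_{k>3n} 1/k^18 = ∫_{3n}^∞ dx/x^18 − 1/(2·(3n)^18) + O(1/(3n)^19).
(Equivalently this is ζ(18) − Σ_{k≤3n} 1/k^18.)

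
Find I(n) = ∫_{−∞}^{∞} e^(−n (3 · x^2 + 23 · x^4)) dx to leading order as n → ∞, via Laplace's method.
I(n) ~ sqrt(π/(3n))

φ(x) = 3 · x^2 + 23 · x^4 has its unique global minimum at x* = 0 (since φ'(x) = 6x + 92x^3 = 0 only at x = 0 for real x with both coefficients positive, and φ → ∞ as |x| → ∞). At x* = 0, φ(0) = 0 and φ''(0) = 6. Laplace's method then gives
  I(n) ~ sqrt(2π / (n · φ''(0))) · e^(−n φ(0)) = sqrt(2π / (6n)) = sqrt(π/(3n)).
The 23 · x^4 term contributes only at subleading order (an O(1/n) relative correction).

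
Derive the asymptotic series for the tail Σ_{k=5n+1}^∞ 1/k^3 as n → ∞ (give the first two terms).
Σ_{k>5n} 1/k^3 = 1/(2 · (5n)^2) − 1/(2 · (5n)^3) + O(1/(5n)^4)

Compare to the integral: ∫_{5n}^∞ x^(−3) dx = [−x^(−2)/2]_{5n}^∞ = 1/((3−1)·(5n)^2). The Euler-Maclaurin correction adds −f(5n)/2 = −1/(2·(5n)^3). Euler-Maclaurin then gives
  Σ_{k>5n} 1/k^3 = ∫_{5n}^∞ dx/x^3 − 1/(2·(5n)^3) + O(1/(5n)^4).
(Equivalently this is ζ(3) − Σ_{k≤5n} 1/k^3.)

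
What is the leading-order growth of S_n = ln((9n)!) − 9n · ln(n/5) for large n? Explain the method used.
S_n ~ 9n · (ln 45 − 1) + O(ln n)

Stirling: ln((9n)!) = 9n ln(9n) − 9n + O(ln n).
  S_n = 9n ln(9n) − 9n − 9n ln(n/5) + O(ln n)
      = 9n ln(9n) − 9n ln n + 9n ln 5 − 9n + O(ln n)
      = 9n ln 9 + 9n ln 5 − 9n + O(ln n)
      = 9n (ln 45 − 1) + O(ln n).
Numerically ln(45) − 1 ≈ 2.8067.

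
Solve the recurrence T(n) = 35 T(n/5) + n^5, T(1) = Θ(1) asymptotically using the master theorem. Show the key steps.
T(n) = Θ(n^5)

log_5 35 ≈ 2.209. f(n) = n^5 dominates n^(log_5 35) since 5 > 2.209, and the regularity condition a·f(n/b) = 35·(n/5)^5 = (35/3125)·n^5 ≤ c·f(n) holds with c = 35/3125 ≈ 0.0112 < 1. So this is Case 3: T(n) = Θ(f(n)) = Θ(n^5).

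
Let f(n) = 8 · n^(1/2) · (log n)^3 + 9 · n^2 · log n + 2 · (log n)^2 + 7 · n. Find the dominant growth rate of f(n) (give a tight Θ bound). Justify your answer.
f(n) ∈ Θ(n^2 · log n)

Compare the terms by growth order. For large n, n^a · (log n)^b dominates n^a' · (log n)^b' iff a > a', or (a = a' and b > b'). Ranking the 4 terms shows the dominant one is 9 · n^2 · log n. Hence f(n) ∈ Θ(n^2 · log n).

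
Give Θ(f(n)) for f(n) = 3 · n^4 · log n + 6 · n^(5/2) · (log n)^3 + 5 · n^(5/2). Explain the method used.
f(n) ∈ Θ(n^4 · log n)

Compare the terms by growth order. For large n, n^a · (log n)^b dominates n^a' · (log n)^b' iff a > a', or (a = a' and b > b'). Ranking the 3 terms shows the dominant one is 3 · n^4 · log n. Hence f(n) ∈ Θ(n^4 · log n).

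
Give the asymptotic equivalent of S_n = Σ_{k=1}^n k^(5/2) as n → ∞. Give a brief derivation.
S_n ~ (2/7) · n^(7/2)

Integral comparison: Σ_{k=1}^n k^(5/2) = ∫_0^n x^(5/2) dx + O(n^(5/2)). The integral is n^(1 + 5/2) / (1 + 5/2) = n^((5+2)/2) / ((5+2)/2) = (2/7) · n^(7/2).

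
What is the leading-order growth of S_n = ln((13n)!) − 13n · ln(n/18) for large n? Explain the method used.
S_n ~ 13n · (ln 234 − 1) + O(ln n)

Stirling: ln((13n)!) = 13n ln(13n) − 13n + O(ln n).
  S_n = 13n ln(13n) − 13n − 13n ln(n/18) + O(ln n)
      = 13n ln(13n) − 13n ln n + 13n ln 18 − 13n + O(ln n)
      = 13n ln 13 + 13n ln 18 − 13n + O(ln n)
      = 13n (ln 234 − 1) + O(ln n).
Numerically ln(234) − 1 ≈ 4.4553.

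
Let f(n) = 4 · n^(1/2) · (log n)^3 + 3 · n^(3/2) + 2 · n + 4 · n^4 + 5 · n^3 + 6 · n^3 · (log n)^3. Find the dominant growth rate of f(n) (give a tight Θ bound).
f(n) ∈ Θ(n^4)

Compare the terms by growth order. For large n, n^a · (log n)^b dominates n^a' · (log n)^b' iff a > a', or (a = a' and b > b'). Ranking the 6 terms shows the dominant one is 4 · n^4. Hence f(n) ∈ Θ(n^4).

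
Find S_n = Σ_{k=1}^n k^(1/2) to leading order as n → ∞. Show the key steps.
S_n ~ (2/3) · n^(3/2)

Integral comparison: Σ_{k=1}^n k^(1/2) = ∫_0^n x^(1/2) dx + O(n^(1/2)). The integral is n^(1 + 1/2) / (1 + 1/2) = n^((1+2)/2) / ((1+2)/2) = (2/3) · n^(3/2).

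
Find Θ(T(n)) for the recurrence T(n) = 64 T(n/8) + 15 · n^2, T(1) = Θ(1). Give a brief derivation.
T(n) = Θ(n^2 log n)

log_8 64 = 2, and f(n) = 15 · n^2 = Θ(n^(log_8 64)). This is Case 2 of the master theorem: T(n) = Θ(f(n) · log n) = Θ(n^2 log n).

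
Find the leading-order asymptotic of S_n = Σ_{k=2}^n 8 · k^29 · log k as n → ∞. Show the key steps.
S_n ~ 4 · n^30 log n / 15 − 2 · n^30 / 225

By integral comparison, S_n = ∫_1^n 8 · x^29 · log x dx + O(n^29 · log n). For the integral, ∫ x^29 log x dx = n^30 log n / 30 − n^30/900 (integration by parts). Hence S_n ~ 4 · n^30 log n / 15 − 2 · n^30 / 225.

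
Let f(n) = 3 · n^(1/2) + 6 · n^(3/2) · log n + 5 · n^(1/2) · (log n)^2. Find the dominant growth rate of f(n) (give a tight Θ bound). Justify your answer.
f(n) ∈ Θ(n^(3/2) · log n)

Compare the terms by growth order. For large n, n^a · (log n)^b dominates n^a' · (log n)^b' iff a > a', or (a = a' and b > b'). Ranking the 3 terms shows the dominant one is 6 · n^(3/2) · log n. Hence f(n) ∈ Θ(n^(3/2) · log n).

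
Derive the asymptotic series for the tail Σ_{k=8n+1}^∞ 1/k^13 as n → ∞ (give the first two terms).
Σ_{k>8n} 1/k^13 = 1/(12 · (8n)^12) − 1/(2 · (8n)^13) + O(1/(8n)^14)

Compare to the integral: ∫_{8n}^∞ x^(−13) dx = [−x^(−12)/12]_{8n}^∞ = 1/((13−1)·(8n)^12). The Euler-Maclaurin correction adds −f(8n)/2 = −1/(2·(8n)^13). Euler-Maclaurin then gives
  Σ_{k>8n} 1/k^13 = ∫_{8n}^∞ dx/x^13 − 1/(2·(8n)^13) + O(1/(8n)^14).
(Equivalently this is ζ(13) − Σ_{k≤8n} 1/k^13.)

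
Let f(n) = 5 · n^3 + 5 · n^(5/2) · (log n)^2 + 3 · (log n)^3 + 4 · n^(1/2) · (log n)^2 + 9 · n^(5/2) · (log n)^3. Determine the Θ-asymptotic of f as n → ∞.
f(n) ∈ Θ(n^3)

Compare the terms by growth order. For large n, n^a · (log n)^b dominates n^a' · (log n)^b' iff a > a', or (a = a' and b > b'). Ranking the 5 terms shows the dominant one is 5 · n^3. Hence f(n) ∈ Θ(n^3).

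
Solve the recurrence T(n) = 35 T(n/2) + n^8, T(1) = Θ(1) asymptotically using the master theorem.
T(n) = Θ(n^8)

log_2 35 ≈ 5.129. f(n) = n^8 dominates n^(log_2 35) since 8 > 5.129, and the regularity condition a·f(n/b) = 35·(n/2)^8 = (35/256)·n^8 ≤ c·f(n) holds with c = 35/256 ≈ 0.137 < 1. So this is Case 3: T(n) = Θ(f(n)) = Θ(n^8).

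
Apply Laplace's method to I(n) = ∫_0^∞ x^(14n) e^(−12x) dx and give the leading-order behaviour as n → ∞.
I(n) ~ (sqrt(2π·14n) / 12) · (14n/(12e))^(14n)

Write the integrand as exp(14n ln x − 12x) and set f(x) = 14n ln x − 12x. Then f'(x) = 14n/x − 12 = 0 at x* = 14n/12, and f''(x*) = −14n/x*^2 = −12^2/(14n). Laplace's method (interior maximum) gives
  I(n) ~ e^(f(x*)) · sqrt(2π / |f''(x*)|)
        = exp(14n ln(14n/12) − 14n) · sqrt(2π · 14n / 12^2)
        = (14n/12)^(14n) e^(−14n) · sqrt(2π·14n) / 12
        = (sqrt(2π·14n) / 12) · (14n/(12e))^(14n).
This matches Γ(14n+1)/12^(14n+1) with Stirling applied to Γ.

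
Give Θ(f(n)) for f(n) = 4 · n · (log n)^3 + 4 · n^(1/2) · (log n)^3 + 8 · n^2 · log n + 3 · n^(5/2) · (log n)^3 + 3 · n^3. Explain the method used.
f(n) ∈ Θ(n^3)

Compare the terms by growth order. For large n, n^a · (log n)^b dominates n^a' · (log n)^b' iff a > a', or (a = a' and b > b'). Ranking the 5 terms shows the dominant one is 3 · n^3. Hence f(n) ∈ Θ(n^3).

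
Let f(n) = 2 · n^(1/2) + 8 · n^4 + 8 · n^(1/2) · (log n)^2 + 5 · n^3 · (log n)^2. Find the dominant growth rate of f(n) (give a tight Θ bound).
f(n) ∈ Θ(n^4)

Compare the terms by growth order. For large n, n^a · (log n)^b dominates n^a' · (log n)^b' iff a > a', or (a = a' and b > b'). Ranking the 4 terms shows the dominant one is 8 · n^4. Hence f(n) ∈ Θ(n^4).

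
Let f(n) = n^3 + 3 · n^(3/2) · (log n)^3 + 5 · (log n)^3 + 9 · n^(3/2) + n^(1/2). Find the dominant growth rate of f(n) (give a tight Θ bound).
f(n) ∈ Θ(n^3)

Compare the terms by growth order. For large n, n^a · (log n)^b dominates n^a' · (log n)^b' iff a > a', or (a = a' and b > b'). Ranking the 5 terms shows the dominant one is n^3. Hence f(n) ∈ Θ(n^3).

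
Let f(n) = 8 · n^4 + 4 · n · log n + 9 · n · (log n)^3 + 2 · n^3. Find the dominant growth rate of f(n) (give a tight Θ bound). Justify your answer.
f(n) ∈ Θ(n^4)

Compare the terms by growth order. For large n, n^a · (log n)^b dominates n^a' · (log n)^b' iff a > a', or (a = a' and b > b'). Ranking the 4 terms shows the dominant one is 8 · n^4. Hence f(n) ∈ Θ(n^4).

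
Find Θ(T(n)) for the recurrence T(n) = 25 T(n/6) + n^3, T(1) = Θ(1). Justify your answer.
T(n) = Θ(n^3)

log_6 25 ≈ 1.796. f(n) = n^3 dominates n^(log_6 25) since 3 > 1.796, and the regularity condition a·f(n/b) = 25·(n/6)^3 = (25/216)·n^3 ≤ c·f(n) holds with c = 25/216 ≈ 0.116 < 1. So this is Case 3: T(n) = Θ(f(n)) = Θ(n^3).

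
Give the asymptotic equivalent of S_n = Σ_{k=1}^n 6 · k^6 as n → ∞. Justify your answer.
S_n ~ 6 · n^7 / 7

By integral comparison (Euler-Maclaurin), Σ_{k=1}^n 6 · k^6 = 6 · ∫_0^n x^6 dx + O(n^6) = 6 · n^7/7 + O(n^6). (Equivalently, Faulhaber's formula gives the same leading term.)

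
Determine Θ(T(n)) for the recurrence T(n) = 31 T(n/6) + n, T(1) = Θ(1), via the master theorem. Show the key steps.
T(n) = Θ(n^(log_6 31))

Master theorem: compare f(n) = n to n^(log_6 31) where log_6 31 ≈ 1.917. Since 1 < log_6 31, we have f(n) = O(n^(log_6 31 − ε)) for some ε > 0 — Case 1. Hence T(n) = Θ(n^(log_6 31)).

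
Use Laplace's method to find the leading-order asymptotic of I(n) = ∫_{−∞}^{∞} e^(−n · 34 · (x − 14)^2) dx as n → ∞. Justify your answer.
I(n) = sqrt(π/(34n))

Here φ(x) = 34 · (x − 14)^2 has its unique minimum at x* = 14 with φ(x*) = 0 and φ''(x*) = 68. Laplace's method gives
  I(n) ~ e^(−n φ(x*)) · sqrt(2π / (n · φ''(x*))) = sqrt(2π / (68n)) = sqrt(π/(34n)).
This is exact: substituting u = (x − 14)·sqrt(34n) gives I(n) = (1/sqrt(34n)) ∫_{−∞}^{∞} e^(−u^2) du = sqrt(π/(34n)).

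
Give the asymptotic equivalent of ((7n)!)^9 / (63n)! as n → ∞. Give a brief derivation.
((7n)!)^9/(63n)! ~ ((2π·7n)^(8/2) / 3) · 9^(−9·7n)  →  0

Write N = 7n. Stirling: N! ~ sqrt(2π N)(N/e)^N and (9N)! ~ sqrt(2π·9N)·(9N/e)^(9N).
  (N!)^9/(9N)! ~ (2π N)^(9/2) (N/e)^(9N) / [sqrt(2π·9N) (9N/e)^(9N)]
     = (2π N)^(9/2) / sqrt(2π·9N) · (N/(9N))^(9N)
     = (2π N)^((9−1)/2) / 3 · 9^(−9N).
Since 9^9 > 1, the factor 9^(−9N) decays exponentially, so the ratio → 0. Substituting N = 7n gives the stated form.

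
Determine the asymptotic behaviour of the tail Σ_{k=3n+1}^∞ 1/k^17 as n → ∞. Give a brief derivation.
Σ_{k>3n} 1/k^17 ~ 1/(16 · (3n)^16)

Compare to the integral: ∫_{3n}^∞ x^(−17) dx = [−x^(−16)/16]_{3n}^∞ = 1/((17−1)·(3n)^16). Euler-Maclaurin then gives
  Σ_{k>3n} 1/k^17 = ∫_{3n}^∞ dx/x^17 − 1/(2·(3n)^17) + O(1/(3n)^18).
(Equivalently this is ζ(17) − Σ_{k≤3n} 1/k^17.)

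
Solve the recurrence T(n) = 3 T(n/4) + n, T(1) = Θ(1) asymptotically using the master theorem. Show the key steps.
T(n) = Θ(n)

log_4 3 ≈ 0.792. f(n) = n dominates n^(log_4 3) since 1 > 0.792, and the regularity condition a·f(n/b) = 3·(n/4)^1 = (3/4)·n ≤ c·f(n) holds with c = 3/4 ≈ 0.75 < 1. So this is Case 3: T(n) = Θ(f(n)) = Θ(n).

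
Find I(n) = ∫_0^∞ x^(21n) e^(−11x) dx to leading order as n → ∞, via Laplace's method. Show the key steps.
I(n) ~ (sqrt(2π·21n) / 11) · (21n/(11e))^(21n)

Write the integrand as exp(21n ln x − 11x) and set f(x) = 21n ln x − 11x. Then f'(x) = 21n/x − 11 = 0 at x* = 21n/11, and f''(x*) = −21n/x*^2 = −11^2/(21n). Laplace's method (interior maximum) gives
  I(n) ~ e^(f(x*)) · sqrt(2π / |f''(x*)|)
        = exp(21n ln(21n/11) − 21n) · sqrt(2π · 21n / 11^2)
        = (21n/11)^(21n) e^(−21n) · sqrt(2π·21n) / 11
        = (sqrt(2π·21n) / 11) · (21n/(11e))^(21n).
This matches Γ(21n+1)/11^(21n+1) with Stirling applied to Γ.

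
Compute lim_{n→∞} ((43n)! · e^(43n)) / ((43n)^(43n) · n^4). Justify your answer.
lim = 0

Stirling: (43n)! ~ sqrt(2π·43n) · (43n/e)^(43n). Hence
  (43n)! · e^(43n) / (43n)^(43n) ~ sqrt(2π·43n).
Dividing by n^4: sqrt(2π·43n) / n^4 = sqrt(2π·43) · n^((1−8)/2), so the expression behaves like sqrt(2π·43) · n^((1−8)/2) → 0.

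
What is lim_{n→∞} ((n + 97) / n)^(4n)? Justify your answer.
lim = e^388

Rewrite as (1 + 97/n)^(4n). By the standard limit (1 + x/n)^n → e^x, we have (1 + 97/n)^n → e^97, and raising to the 4th power gives e^388.
More precisely, ln[(1 + 97/n)^(4n)] = 4n · ln(1 + 97/n) = 4n · (97/n + O(1/n^2)) = 388 + O(1/n) → 388.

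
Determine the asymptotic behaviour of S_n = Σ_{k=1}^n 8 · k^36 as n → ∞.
S_n ~ 8 · n^37 / 37

By integral comparison (Euler-Maclaurin), Σ_{k=1}^n 8 · k^36 = 8 · ∫_0^n x^36 dx + O(n^36) = 8 · n^37/37 + O(n^36). (Equivalently, Faulhaber's formula gives the same leading term.)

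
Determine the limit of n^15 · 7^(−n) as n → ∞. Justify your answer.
lim = 0

Exponentials with base > 1 dominate every fixed polynomial: for any fixed c, n^c / 7^n → 0 as n → ∞ (e.g. by the ratio test, or by writing 7^n = e^(n ln 7) and noting e^(n ln 7) / n^c → ∞). Hence n^15 · 7^(−n) = n^15 / 7^n → 0.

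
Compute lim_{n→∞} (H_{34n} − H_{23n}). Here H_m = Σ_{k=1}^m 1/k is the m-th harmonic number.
lim = ln(34/23)

Euler-Maclaurin gives H_m = ln m + γ + 1/(2m) + O(1/m^2). The γ and O(1/m) terms cancel in the difference:
  H_{34n} − H_{23n} = ln(34n) − ln(23n) + O(1/n) = ln(34/23) + O(1/n).
Hence the limit is ln(34/23).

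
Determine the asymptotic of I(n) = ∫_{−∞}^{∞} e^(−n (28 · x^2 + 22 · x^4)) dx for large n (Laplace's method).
I(n) ~ sqrt(π/(28n))

φ(x) = 28 · x^2 + 22 · x^4 has its unique global minimum at x* = 0 (since φ'(x) = 56x + 88x^3 = 0 only at x = 0 for real x with both coefficients positive, and φ → ∞ as |x| → ∞). At x* = 0, φ(0) = 0 and φ''(0) = 56. Laplace's method then gives
  I(n) ~ sqrt(2π / (n · φ''(0))) · e^(−n φ(0)) = sqrt(2π / (56n)) = sqrt(π/(28n)).
The 22 · x^4 term contributes only at subleading order (an O(1/n) relative correction).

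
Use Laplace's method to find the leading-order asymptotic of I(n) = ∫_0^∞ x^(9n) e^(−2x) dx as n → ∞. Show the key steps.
I(n) ~ (sqrt(2π·9n) / 2) · (9n/(2e))^(9n)

Write the integrand as exp(9n ln x − 2x) and set f(x) = 9n ln x − 2x. Then f'(x) = 9n/x − 2 = 0 at x* = 9n/2, and f''(x*) = −9n/x*^2 = −2^2/(9n). Laplace's method (interior maximum) gives
  I(n) ~ e^(f(x*)) · sqrt(2π / |f''(x*)|)
        = exp(9n ln(9n/2) − 9n) · sqrt(2π · 9n / 2^2)
        = (9n/2)^(9n) e^(−9n) · sqrt(2π·9n) / 2
        = (sqrt(2π·9n) / 2) · (9n/(2e))^(9n).
This matches Γ(9n+1)/2^(9n+1) with Stirling applied to Γ.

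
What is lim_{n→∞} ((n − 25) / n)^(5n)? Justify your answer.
lim = e^(−125)

Rewrite as (1 − 25/n)^(5n). By the standard limit (1 + x/n)^n → e^x, we have (1 − 25/n)^n → e^(−25), and raising to the 5th power gives e^(−125).
More precisely, ln[(1 − 25/n)^(5n)] = 5n · ln(1 − 25/n) = 5n · (-25/n + O(1/n^2)) = -125 + O(1/n) → -125.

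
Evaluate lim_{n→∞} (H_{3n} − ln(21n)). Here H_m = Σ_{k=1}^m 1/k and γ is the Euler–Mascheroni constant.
lim = −ln 7 + γ

By Euler-Maclaurin, H_m = ln m + γ + O(1/m). So
  H_{3n} − ln(21n) = ln(3n) + γ − ln(21n) + O(1/n)
                       = ln(3/21) + γ + O(1/n).
Hence the limit is ln(3/21) + γ (= −ln 7).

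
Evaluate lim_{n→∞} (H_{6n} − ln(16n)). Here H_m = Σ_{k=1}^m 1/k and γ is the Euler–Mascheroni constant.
lim = ln(3/8) + γ

By Euler-Maclaurin, H_m = ln m + γ + O(1/m). So
  H_{6n} − ln(16n) = ln(6n) + γ − ln(16n) + O(1/n)
                       = ln(6/16) + γ + O(1/n).
Hence the limit is ln(6/16) + γ (= ln(3/8)).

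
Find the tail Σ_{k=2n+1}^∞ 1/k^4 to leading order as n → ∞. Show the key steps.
Σ_{k>2n} 1/k^4 ~ 1/(3 · (2n)^3)

Compare to the integral: ∫_{2n}^∞ x^(−4) dx = [−x^(−3)/3]_{2n}^∞ = 1/((4−1)·(2n)^3). Euler-Maclaurin then gives
  Σ_{k>2n} 1/k^4 = ∫_{2n}^∞ dx/x^4 − 1/(2·(2n)^4) + O(1/(2n)^5).
(Equivalently this is ζ(4) − Σ_{k≤2n} 1/k^4.)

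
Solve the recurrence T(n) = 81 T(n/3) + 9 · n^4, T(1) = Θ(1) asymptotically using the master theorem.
T(n) = Θ(n^4 log n)

log_3 81 = 4, and f(n) = 9 · n^4 = Θ(n^(log_3 81)). This is Case 2 of the master theorem: T(n) = Θ(f(n) · log n) = Θ(n^4 log n).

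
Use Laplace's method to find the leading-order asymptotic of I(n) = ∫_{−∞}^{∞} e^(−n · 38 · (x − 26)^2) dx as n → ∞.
I(n) = sqrt(π/(38n))

Here φ(x) = 38 · (x − 26)^2 has its unique minimum at x* = 26 with φ(x*) = 0 and φ''(x*) = 76. Laplace's method gives
  I(n) ~ e^(−n φ(x*)) · sqrt(2π / (n · φ''(x*))) = sqrt(2π / (76n)) = sqrt(π/(38n)).
This is exact: substituting u = (x − 26)·sqrt(38n) gives I(n) = (1/sqrt(38n)) ∫_{−∞}^{∞} e^(−u^2) du = sqrt(π/(38n)).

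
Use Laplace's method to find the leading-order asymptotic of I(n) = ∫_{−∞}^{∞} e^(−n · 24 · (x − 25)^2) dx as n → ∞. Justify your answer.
I(n) = sqrt(π/(24n))

Here φ(x) = 24 · (x − 25)^2 has its unique minimum at x* = 25 with φ(x*) = 0 and φ''(x*) = 48. Laplace's method gives
  I(n) ~ e^(−n φ(x*)) · sqrt(2π / (n · φ''(x*))) = sqrt(2π / (48n)) = sqrt(π/(24n)).
This is exact: substituting u = (x − 25)·sqrt(24n) gives I(n) = (1/sqrt(24n)) ∫_{−∞}^{∞} e^(−u^2) du = sqrt(π/(24n)).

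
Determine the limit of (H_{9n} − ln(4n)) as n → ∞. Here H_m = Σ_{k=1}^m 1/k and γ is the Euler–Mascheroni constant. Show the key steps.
lim = ln(9/4) + γ

By Euler-Maclaurin, H_m = ln m + γ + O(1/m). So
  H_{9n} − ln(4n) = ln(9n) + γ − ln(4n) + O(1/n)
                       = ln(9/4) + γ + O(1/n).
Hence the limit is ln(9/4) + γ.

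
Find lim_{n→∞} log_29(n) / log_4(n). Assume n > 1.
lim = ln(4) / ln(29) = log_29(4)

Change of base: log_29(n) = ln n / ln 29 and log_4(n) = ln n / ln 4. The ratio is (ln n / ln 29) · (ln 4 / ln n) = ln 4 / ln 29, a constant independent of n. So the limit is ln 4 / ln 29 = log_29(4).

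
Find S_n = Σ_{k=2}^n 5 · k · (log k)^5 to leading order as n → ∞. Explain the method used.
S_n ~ 5 · n^2 · (log n)^5 / 2

By integral comparison, S_n = ∫_1^n 5 · x · (log x)^5 dx + O(n · (log n)^5). For the integral, the leading term of ∫_1^n x^1 (log x)^5 dx is n^2/2 · (log n)^5 (by repeated integration by parts; each step lowers the log-exponent and produces a relatively O(1/log n) correction). Hence S_n ~ 5 · n^2 · (log n)^5 / 2.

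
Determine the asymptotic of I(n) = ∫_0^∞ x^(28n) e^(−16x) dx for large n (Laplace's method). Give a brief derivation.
I(n) ~ (sqrt(2π·28n) / 16) · (28n/(16e))^(28n)

Write the integrand as exp(28n ln x − 16x) and set f(x) = 28n ln x − 16x. Then f'(x) = 28n/x − 16 = 0 at x* = 28n/16, and f''(x*) = −28n/x*^2 = −16^2/(28n). Laplace's method (interior maximum) gives
  I(n) ~ e^(f(x*)) · sqrt(2π / |f''(x*)|)
        = exp(28n ln(28n/16) − 28n) · sqrt(2π · 28n / 16^2)
        = (28n/16)^(28n) e^(−28n) · sqrt(2π·28n) / 16
        = (sqrt(2π·28n) / 16) · (28n/(16e))^(28n).
This matches Γ(28n+1)/16^(28n+1) with Stirling applied to Γ.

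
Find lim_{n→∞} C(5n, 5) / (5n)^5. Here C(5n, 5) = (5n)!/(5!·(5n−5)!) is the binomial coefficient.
lim = 1/5! = 1/120

With N = 5n → ∞: C(N, 5) / N^5 = [N(N−1)…(N−4)] / (5! · N^5) = (1/5!) · 1 · (1 − 1/(5n)) · (1 − 2/(5n)) · (1 − 3/(5n)) · (1 − 4/(5n)). Each factor → 1 as N → ∞, so the limit is 1/5! = 1/120.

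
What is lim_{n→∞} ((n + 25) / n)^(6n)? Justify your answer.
lim = e^150

Rewrite as (1 + 25/n)^(6n). By the standard limit (1 + x/n)^n → e^x, we have (1 + 25/n)^n → e^25, and raising to the 6th power gives e^150.
More precisely, ln[(1 + 25/n)^(6n)] = 6n · ln(1 + 25/n) = 6n · (25/n + O(1/n^2)) = 150 + O(1/n) → 150.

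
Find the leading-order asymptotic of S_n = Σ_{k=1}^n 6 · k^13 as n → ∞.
S_n ~ 3 · n^14 / 7

By integral comparison (Euler-Maclaurin), Σ_{k=1}^n 6 · k^13 = 6 · ∫_0^n x^13 dx + O(n^13) = 6 · n^14/14 = 3 · n^14 / 7 + O(n^13). (Equivalently, Faulhaber's formula gives the same leading term.)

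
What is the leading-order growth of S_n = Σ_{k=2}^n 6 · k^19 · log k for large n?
S_n ~ 3 · n^20 log n / 10 − 3 · n^20 / 200

By integral comparison, S_n = ∫_1^n 6 · x^19 · log x dx + O(n^19 · log n). For the integral, ∫ x^19 log x dx = n^20 log n / 20 − n^20/400 (integration by parts). Hence S_n ~ 3 · n^20 log n / 10 − 3 · n^20 / 200.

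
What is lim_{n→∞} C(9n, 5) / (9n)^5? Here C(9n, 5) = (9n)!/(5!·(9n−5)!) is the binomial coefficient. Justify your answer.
lim = 1/5! = 1/120

With N = 9n → ∞: C(N, 5) / N^5 = [N(N−1)…(N−4)] / (5! · N^5) = (1/5!) · 1 · (1 − 1/(9n)) · (1 − 2/(9n)) · (1 − 3/(9n)) · (1 − 4/(9n)). Each factor → 1 as N → ∞, so the limit is 1/5! = 1/120.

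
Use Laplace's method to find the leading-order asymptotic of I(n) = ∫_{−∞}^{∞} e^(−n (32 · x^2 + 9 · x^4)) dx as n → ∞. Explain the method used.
I(n) ~ sqrt(π/(32n))

φ(x) = 32 · x^2 + 9 · x^4 has its unique global minimum at x* = 0 (since φ'(x) = 64x + 36x^3 = 0 only at x = 0 for real x with both coefficients positive, and φ → ∞ as |x| → ∞). At x* = 0, φ(0) = 0 and φ''(0) = 64. Laplace's method then gives
  I(n) ~ sqrt(2π / (n · φ''(0))) · e^(−n φ(0)) = sqrt(2π / (64n)) = sqrt(π/(32n)).
The 9 · x^4 term contributes only at subleading order (an O(1/n) relative correction).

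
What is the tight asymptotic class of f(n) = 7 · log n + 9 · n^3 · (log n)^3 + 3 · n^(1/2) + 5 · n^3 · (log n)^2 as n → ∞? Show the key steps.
f(n) ∈ Θ(n^3 · (log n)^3)

Compare the terms by growth order. For large n, n^a · (log n)^b dominates n^a' · (log n)^b' iff a > a', or (a = a' and b > b'). Ranking the 4 terms shows the dominant one is 9 · n^3 · (log n)^3. Hence f(n) ∈ Θ(n^3 · (log n)^3).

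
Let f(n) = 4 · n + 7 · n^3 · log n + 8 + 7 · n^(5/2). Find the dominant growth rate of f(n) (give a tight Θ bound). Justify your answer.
f(n) ∈ Θ(n^3 · log n)

Compare the terms by growth order. For large n, n^a · (log n)^b dominates n^a' · (log n)^b' iff a > a', or (a = a' and b > b'). Ranking the 4 terms shows the dominant one is 7 · n^3 · log n. Hence f(n) ∈ Θ(n^3 · log n).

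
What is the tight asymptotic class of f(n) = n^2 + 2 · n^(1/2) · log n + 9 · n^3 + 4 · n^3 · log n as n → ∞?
f(n) ∈ Θ(n^3 · log n)

Compare the terms by growth order. For large n, n^a · (log n)^b dominates n^a' · (log n)^b' iff a > a', or (a = a' and b > b'). Ranking the 4 terms shows the dominant one is 4 · n^3 · log n. Hence f(n) ∈ Θ(n^3 · log n).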